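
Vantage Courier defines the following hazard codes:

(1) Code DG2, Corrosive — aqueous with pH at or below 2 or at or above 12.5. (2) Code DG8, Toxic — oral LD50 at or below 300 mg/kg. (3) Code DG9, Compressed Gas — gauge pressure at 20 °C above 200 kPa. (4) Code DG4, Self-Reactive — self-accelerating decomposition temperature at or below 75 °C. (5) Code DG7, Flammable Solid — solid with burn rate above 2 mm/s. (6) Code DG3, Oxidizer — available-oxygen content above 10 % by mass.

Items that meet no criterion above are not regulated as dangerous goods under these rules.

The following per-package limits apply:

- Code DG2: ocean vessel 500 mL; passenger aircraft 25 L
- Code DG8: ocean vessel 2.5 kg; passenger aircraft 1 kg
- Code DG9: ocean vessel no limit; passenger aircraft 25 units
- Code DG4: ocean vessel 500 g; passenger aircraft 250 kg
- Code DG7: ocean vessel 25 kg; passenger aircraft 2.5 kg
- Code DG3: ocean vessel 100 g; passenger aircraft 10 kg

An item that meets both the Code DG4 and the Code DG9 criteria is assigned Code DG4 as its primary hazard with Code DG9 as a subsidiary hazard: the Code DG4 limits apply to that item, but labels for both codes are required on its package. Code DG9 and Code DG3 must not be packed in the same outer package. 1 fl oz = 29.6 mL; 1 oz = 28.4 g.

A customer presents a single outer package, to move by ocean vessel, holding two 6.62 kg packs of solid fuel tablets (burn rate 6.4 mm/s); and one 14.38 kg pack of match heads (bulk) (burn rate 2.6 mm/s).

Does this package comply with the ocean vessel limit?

No

Burn rate 6.4 mm/s meets the Code DG7 criterion (Flammable Solid), so the solid fuel tablets are Code DG7.
Burn rate 2.6 mm/s meets the Code DG7 criterion (Flammable Solid), so the match heads (bulk) are Code DG7.
Code DG7 net quantity: (two 6.62 kg packs = 13.24 kg) + 14.38 kg = 27.62 kg.
That exceeds the Code DG7 ocean vessel limit of 25 kg.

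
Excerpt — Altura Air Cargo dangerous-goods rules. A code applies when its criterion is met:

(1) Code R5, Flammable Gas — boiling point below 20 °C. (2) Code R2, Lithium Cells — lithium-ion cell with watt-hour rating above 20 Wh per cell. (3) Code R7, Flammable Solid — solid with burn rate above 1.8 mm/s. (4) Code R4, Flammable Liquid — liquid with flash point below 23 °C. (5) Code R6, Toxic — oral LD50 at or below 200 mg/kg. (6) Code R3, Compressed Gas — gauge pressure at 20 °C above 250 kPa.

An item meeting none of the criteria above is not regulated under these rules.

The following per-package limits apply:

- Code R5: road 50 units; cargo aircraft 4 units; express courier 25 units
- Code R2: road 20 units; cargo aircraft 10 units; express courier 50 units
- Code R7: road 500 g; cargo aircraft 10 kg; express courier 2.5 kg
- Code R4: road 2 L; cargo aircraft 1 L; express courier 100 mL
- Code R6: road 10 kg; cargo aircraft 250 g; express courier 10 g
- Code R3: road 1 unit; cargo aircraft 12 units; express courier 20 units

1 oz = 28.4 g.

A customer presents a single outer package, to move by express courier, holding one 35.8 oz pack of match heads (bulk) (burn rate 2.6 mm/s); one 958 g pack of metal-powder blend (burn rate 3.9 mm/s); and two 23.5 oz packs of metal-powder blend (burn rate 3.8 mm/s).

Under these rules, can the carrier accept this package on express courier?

No

The match heads (bulk) have burn rate 2.6 mm/s, which is > 1.8 mm/s, so they are Code R7 (Flammable Solid).
The metal-powder blend has burn rate 3.9 mm/s, which is > 1.8 mm/s, so it is Code R7 (Flammable Solid).
The metal-powder blend has burn rate 3.8 mm/s, which is > 1.8 mm/s, so it is Code R7 (Flammable Solid).
Total Code R7: (one 35.8 oz pack = 1016.72 g) + 958 g + (two 23.5 oz packs = 1334.8 g) = 3309.52 g.
3309.52 g exceeds the express courier limit of 2.5 kg for Code R7.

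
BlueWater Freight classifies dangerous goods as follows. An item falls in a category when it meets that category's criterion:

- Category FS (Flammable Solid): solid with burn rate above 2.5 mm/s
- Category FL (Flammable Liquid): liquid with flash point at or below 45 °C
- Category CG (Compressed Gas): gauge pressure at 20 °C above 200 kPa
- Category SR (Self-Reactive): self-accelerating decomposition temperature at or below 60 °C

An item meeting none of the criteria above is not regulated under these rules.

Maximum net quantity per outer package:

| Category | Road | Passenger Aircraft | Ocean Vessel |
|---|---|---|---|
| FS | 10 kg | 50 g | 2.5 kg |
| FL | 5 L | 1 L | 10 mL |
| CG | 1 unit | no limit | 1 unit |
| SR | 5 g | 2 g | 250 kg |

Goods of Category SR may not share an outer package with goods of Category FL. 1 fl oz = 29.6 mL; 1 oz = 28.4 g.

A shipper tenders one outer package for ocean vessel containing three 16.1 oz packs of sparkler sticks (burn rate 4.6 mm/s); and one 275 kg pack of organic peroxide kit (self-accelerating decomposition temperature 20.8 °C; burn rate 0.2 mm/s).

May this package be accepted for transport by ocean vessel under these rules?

No

With burn rate 4.6 mm/s (> 2.5 mm/s), the sparkler sticks fall in Category FS.
Organic peroxide kit: self-accelerating decomposition temperature 20.8 °C ≤ 60 °C → Category SR (Self-Reactive).
Category FS quantity: three 16.1 oz packs = 1371.72 g.
1371.72 g is within the ocean vessel limit of 2.5 kg for Category FS.
Category SR quantity: 275 kg.
That exceeds the Category SR ocean vessel limit of 250 kg.
The segregation rule (Category SR with Category FL) does not apply to Category FS with Category SR.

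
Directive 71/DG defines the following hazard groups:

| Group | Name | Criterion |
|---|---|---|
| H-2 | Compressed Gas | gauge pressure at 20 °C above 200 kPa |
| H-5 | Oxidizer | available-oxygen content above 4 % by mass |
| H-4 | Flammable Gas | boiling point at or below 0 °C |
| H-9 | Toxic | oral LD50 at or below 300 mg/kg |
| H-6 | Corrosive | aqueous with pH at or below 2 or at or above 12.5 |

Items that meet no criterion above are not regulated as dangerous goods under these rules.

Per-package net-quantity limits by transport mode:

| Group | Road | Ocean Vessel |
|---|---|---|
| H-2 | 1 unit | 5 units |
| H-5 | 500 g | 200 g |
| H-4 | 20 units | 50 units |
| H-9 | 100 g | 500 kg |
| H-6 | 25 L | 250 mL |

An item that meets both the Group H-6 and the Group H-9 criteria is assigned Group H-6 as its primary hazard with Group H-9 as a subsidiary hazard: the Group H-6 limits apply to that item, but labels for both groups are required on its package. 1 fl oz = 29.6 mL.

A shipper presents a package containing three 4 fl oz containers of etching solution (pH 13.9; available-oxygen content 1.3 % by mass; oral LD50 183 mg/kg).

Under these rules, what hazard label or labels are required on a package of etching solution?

With pH 13.9 (≥ 12.5), the etching solution falls in Group H-6.
Oral LD50 183 mg/kg meets the Group H-9 criterion (Toxic), so the etching solution is Group H-9.
By the precedence rule Group H-6 is primary and Group H-9 is subsidiary, and that rule requires both labels on the package.

Group H-6 and H-9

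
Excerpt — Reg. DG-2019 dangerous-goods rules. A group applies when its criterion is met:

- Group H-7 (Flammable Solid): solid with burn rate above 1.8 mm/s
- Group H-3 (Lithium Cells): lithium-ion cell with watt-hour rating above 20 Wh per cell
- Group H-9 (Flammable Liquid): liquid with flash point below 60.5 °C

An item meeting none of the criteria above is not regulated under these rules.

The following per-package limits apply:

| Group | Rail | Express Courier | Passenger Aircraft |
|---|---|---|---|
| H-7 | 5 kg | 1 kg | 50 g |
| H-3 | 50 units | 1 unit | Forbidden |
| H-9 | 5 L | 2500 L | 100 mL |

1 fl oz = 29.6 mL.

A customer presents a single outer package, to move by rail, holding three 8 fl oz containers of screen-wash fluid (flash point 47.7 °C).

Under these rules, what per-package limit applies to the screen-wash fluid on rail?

With flash point 47.7 °C (< 60.5 °C), the screen-wash fluid falls in Group H-9.
The rail limit for Group H-9 is 5 L.

5 L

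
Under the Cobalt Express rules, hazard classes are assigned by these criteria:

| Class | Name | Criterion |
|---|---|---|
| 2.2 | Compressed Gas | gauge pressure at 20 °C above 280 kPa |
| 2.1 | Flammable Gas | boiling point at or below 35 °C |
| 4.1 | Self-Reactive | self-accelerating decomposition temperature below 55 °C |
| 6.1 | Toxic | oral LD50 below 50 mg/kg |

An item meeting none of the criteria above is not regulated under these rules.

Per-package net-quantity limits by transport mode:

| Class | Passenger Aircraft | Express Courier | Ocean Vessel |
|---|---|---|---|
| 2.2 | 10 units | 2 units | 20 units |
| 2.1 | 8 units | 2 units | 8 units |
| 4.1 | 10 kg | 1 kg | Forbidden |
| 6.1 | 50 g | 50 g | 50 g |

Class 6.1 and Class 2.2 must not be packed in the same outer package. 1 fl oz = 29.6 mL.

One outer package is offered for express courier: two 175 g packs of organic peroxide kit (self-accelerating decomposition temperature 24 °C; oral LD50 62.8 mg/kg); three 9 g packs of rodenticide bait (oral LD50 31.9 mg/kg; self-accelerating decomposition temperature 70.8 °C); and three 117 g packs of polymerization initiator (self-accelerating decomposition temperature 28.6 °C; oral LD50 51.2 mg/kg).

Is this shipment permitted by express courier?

The organic peroxide kit has self-accelerating decomposition temperature 24 °C, which is < 55 °C, so it is Class 4.1 (Self-Reactive).
With oral LD50 31.9 mg/kg (< 50 mg/kg), the rodenticide bait falls in Class 6.1.
Self-accelerating decomposition temperature 28.6 °C meets the Class 4.1 criterion (Self-Reactive), so the polymerization initiator is Class 4.1.
Total Class 4.1: (two 175 g packs = 350 g) + (three 117 g packs = 351 g) = 701 g.
701 g ≤ 1 kg (express courier limit, Class 4.1) — within limit.
Class 6.1 quantity: three 9 g packs = 27 g.
27 g is within the express courier limit of 50 g for Class 6.1.
The segregation rule (Class 6.1 with Class 2.2) does not apply to Class 4.1 with Class 6.1.
Every hazard class is within its express courier limit and no segregation rule is violated.

Yes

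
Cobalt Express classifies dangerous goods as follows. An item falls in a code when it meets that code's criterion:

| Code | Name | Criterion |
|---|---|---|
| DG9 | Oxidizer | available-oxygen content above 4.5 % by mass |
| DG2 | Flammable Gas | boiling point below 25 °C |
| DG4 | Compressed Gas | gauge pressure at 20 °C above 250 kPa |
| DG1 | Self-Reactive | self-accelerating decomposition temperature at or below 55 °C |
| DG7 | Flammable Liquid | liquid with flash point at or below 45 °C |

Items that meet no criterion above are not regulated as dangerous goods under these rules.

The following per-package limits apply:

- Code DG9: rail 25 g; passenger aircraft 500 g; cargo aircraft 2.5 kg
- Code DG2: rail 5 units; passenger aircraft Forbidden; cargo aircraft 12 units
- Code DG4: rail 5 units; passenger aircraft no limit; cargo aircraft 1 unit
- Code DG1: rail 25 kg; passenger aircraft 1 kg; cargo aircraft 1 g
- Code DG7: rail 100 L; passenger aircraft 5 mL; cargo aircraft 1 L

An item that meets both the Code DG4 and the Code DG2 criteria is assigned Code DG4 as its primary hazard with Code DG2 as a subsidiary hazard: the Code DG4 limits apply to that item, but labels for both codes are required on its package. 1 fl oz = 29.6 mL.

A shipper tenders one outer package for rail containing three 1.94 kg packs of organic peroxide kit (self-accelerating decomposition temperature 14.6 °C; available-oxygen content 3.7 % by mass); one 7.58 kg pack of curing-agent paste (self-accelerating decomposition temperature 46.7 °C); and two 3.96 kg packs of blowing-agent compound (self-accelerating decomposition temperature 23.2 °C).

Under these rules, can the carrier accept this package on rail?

Yes

The organic peroxide kit has self-accelerating decomposition temperature 14.6 °C, which is ≤ 55 °C, so it is Code DG1 (Self-Reactive).
With self-accelerating decomposition temperature 46.7 °C (≤ 55 °C), the curing-agent paste falls in Code DG1.
Self-accelerating decomposition temperature 23.2 °C meets the Code DG1 criterion (Self-Reactive), so the blowing-agent compound is Code DG1.
Code DG1 net quantity: (three 1.94 kg packs = 5.82 kg) + 7.58 kg + (two 3.96 kg packs = 7.92 kg) = 21.32 kg.
21.32 kg ≤ 25 kg (rail limit, Code DG1) — within limit.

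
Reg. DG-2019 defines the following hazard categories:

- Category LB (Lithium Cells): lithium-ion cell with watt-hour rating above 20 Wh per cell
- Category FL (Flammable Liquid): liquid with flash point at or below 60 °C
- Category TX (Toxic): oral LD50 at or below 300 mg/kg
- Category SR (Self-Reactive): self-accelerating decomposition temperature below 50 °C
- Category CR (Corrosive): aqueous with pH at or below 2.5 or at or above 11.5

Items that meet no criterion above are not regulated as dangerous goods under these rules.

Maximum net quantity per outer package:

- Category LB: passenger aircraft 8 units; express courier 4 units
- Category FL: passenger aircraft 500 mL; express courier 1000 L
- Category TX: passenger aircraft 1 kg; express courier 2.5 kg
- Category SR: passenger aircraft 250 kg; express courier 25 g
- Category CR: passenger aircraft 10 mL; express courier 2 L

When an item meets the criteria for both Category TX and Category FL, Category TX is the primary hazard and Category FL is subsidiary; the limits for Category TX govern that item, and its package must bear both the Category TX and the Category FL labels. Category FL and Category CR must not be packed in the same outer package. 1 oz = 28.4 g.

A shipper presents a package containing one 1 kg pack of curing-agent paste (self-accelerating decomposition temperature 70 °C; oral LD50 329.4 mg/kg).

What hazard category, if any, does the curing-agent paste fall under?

Not regulated

oral LD50 329.4 mg/kg is not below 300 mg/kg, so Category TX does not apply.
self-accelerating decomposition temperature 70 °C is not below 50 °C, so Category SR does not apply.
No criterion is met, so the item is not regulated.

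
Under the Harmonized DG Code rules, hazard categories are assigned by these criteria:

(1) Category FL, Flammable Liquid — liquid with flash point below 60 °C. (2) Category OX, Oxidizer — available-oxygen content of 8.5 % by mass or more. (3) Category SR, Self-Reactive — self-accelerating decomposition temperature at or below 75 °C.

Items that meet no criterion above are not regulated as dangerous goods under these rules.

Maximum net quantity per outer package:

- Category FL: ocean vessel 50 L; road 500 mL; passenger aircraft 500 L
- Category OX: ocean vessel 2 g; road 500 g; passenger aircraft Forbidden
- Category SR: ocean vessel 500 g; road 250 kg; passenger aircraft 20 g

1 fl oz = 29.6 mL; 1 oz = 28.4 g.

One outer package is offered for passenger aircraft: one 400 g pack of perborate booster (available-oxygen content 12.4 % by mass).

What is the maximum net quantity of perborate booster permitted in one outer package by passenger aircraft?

Forbidden

With available-oxygen content 12.4 % by mass (≥ 8.5 % by mass), the perborate booster falls in Category OX.
The passenger aircraft limit for Category OX is Forbidden.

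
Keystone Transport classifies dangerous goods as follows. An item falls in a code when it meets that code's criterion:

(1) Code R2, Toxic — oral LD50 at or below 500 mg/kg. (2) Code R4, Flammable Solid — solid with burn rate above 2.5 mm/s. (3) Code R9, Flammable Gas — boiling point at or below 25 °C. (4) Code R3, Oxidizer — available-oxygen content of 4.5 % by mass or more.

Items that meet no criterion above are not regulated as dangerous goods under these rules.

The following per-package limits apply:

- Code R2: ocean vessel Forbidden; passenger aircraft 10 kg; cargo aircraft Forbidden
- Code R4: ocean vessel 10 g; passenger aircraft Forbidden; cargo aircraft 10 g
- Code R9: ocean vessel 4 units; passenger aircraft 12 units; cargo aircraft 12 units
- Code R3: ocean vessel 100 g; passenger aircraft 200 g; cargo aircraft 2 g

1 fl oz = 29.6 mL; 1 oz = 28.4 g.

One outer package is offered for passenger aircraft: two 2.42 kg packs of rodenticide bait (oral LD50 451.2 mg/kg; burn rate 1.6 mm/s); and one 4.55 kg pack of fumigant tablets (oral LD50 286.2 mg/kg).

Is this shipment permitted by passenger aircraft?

Yes

Oral LD50 451.2 mg/kg meets the Code R2 criterion (Toxic), so the rodenticide bait is Code R2.
Oral LD50 286.2 mg/kg meets the Code R2 criterion (Toxic), so the fumigant tablets are Code R2.
Total Code R2: (two 2.42 kg packs = 4.84 kg) + 4.55 kg = 9.39 kg.
9.39 kg ≤ 10 kg (passenger aircraft limit, Code R2) — within limit.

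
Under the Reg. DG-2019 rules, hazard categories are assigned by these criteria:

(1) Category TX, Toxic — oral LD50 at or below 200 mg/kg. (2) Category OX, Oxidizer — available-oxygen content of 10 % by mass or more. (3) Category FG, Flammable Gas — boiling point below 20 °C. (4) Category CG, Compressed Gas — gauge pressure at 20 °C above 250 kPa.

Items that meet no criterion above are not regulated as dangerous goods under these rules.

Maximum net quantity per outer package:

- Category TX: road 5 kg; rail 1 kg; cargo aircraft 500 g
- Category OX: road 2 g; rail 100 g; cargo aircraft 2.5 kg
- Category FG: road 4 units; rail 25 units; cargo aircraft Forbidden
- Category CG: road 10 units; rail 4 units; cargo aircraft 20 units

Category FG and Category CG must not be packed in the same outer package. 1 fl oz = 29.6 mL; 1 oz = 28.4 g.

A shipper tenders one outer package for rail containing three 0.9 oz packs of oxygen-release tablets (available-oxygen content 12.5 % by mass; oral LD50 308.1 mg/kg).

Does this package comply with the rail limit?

Oxygen-release tablets: available-oxygen content 12.5 % by mass ≥ 10 % by mass → Category OX (Oxidizer).
Category OX quantity: three 0.9 oz packs = 76.68 g.
That is within the Category OX rail limit of 100 g.

Yes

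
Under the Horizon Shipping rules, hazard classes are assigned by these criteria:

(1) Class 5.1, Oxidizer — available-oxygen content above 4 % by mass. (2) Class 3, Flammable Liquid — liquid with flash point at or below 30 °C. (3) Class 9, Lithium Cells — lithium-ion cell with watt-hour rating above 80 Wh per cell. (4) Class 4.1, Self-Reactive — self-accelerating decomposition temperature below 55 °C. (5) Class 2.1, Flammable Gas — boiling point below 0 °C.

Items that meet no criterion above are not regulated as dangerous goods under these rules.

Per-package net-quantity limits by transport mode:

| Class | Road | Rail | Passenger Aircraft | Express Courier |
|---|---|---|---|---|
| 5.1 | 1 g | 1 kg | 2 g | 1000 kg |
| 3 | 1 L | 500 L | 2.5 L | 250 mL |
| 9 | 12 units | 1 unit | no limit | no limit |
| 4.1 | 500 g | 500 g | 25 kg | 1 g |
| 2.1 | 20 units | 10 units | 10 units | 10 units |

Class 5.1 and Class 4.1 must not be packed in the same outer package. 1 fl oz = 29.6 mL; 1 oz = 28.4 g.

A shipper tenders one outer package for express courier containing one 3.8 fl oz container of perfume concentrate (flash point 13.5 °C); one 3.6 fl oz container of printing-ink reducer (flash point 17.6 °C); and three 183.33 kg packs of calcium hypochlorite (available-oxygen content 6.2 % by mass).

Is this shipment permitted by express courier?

Flash point 13.5 °C meets the Class 3 criterion (Flammable Liquid), so the perfume concentrate is Class 3.
Printing-ink reducer: flash point 17.6 °C ≤ 30 °C → Class 3 (Flammable Liquid).
Available-oxygen content 6.2 % by mass meets the Class 5.1 criterion (Oxidizer), so the calcium hypochlorite is Class 5.1.
Class 5.1 quantity: three 183.33 kg packs = 549.99 kg.
549.99 kg ≤ 1000 kg (express courier limit, Class 5.1) — within limit.
Class 3 net quantity: (one 3.8 fl oz container = 112.48 mL) + (one 3.6 fl oz container = 106.56 mL) = 219.04 mL.
219.04 mL ≤ 250 mL (express courier limit, Class 3) — within limit.
The segregation rule (Class 5.1 with Class 4.1) does not apply to Class 5.1 with Class 3.
Every hazard class is within its express courier limit and no segregation rule is violated.

Yes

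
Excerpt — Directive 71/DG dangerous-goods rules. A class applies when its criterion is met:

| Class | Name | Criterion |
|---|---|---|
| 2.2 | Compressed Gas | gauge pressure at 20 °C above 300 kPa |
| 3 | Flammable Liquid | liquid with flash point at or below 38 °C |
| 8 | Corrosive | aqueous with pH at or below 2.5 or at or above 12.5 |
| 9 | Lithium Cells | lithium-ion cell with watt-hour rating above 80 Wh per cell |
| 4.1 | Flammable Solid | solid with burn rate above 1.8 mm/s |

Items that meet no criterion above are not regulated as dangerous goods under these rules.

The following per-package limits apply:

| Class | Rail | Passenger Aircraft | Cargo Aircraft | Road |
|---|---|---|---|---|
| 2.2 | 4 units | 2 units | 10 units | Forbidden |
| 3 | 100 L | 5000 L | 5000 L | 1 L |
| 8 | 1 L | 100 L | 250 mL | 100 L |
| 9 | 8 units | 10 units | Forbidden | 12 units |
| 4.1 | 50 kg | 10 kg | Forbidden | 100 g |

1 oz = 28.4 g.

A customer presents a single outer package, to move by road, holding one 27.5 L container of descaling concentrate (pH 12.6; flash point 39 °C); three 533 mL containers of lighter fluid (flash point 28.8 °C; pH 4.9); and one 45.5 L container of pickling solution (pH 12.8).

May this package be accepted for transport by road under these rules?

With pH 12.6 (≥ 12.5), the descaling concentrate falls in Class 8.
With flash point 28.8 °C (≤ 38 °C), the lighter fluid falls in Class 3.
Pickling solution: pH 12.8 ≥ 12.5 → Class 8 (Corrosive).
Class 8 net quantity: 27.5 L + 45.5 L = 73 L.
73 L is within the road limit of 100 L for Class 8.
Class 3 quantity: three 533 mL containers = 1.599 L.
1.599 L exceeds the road limit of 1 L for Class 3.

No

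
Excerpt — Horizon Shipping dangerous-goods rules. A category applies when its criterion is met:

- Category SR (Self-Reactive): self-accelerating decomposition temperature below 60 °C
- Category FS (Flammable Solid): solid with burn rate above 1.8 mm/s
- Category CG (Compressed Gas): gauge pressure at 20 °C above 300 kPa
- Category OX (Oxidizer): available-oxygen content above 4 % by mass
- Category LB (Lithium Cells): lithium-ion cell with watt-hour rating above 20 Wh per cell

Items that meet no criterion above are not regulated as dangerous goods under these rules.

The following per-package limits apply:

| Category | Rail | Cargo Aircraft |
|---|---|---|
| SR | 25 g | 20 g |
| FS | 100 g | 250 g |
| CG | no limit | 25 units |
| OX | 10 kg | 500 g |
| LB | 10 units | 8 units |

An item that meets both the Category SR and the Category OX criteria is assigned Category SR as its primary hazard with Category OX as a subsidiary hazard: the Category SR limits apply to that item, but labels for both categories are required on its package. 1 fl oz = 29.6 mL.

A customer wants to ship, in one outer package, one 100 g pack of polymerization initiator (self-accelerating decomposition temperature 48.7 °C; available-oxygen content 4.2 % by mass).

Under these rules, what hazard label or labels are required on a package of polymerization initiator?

Polymerization initiator: self-accelerating decomposition temperature 48.7 °C < 60 °C → Category SR (Self-Reactive).
Available-oxygen content 4.2 % by mass meets the Category OX criterion (Oxidizer), so the polymerization initiator is Category OX.
By the precedence rule Category SR is primary and Category OX is subsidiary, and that rule requires both labels on the package.

Category OX and SR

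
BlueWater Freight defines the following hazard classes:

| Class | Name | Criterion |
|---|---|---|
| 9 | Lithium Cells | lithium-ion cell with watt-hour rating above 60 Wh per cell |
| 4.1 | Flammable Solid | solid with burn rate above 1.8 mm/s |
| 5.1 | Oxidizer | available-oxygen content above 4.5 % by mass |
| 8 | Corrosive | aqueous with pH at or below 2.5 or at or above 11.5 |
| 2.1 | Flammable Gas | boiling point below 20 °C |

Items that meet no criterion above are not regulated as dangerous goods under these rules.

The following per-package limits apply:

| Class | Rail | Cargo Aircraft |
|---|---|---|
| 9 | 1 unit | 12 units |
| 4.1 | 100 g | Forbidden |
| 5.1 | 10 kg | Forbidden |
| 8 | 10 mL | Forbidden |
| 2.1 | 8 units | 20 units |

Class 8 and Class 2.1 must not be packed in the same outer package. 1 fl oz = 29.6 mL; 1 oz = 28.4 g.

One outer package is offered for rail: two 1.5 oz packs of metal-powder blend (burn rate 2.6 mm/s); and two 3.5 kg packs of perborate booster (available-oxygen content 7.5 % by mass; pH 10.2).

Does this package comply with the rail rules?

Yes

Metal-powder blend: burn rate 2.6 mm/s > 1.8 mm/s → Class 4.1 (Flammable Solid).
With available-oxygen content 7.5 % by mass (> 4.5 % by mass), the perborate booster falls in Class 5.1.
Class 4.1 quantity: two 1.5 oz packs = 85.2 g.
85.2 g is within the rail limit of 100 g for Class 4.1.
Class 5.1 quantity: two 3.5 kg packs = 7 kg.
7 kg is within the rail limit of 10 kg for Class 5.1.
The segregation rule (Class 8 with Class 2.1) does not apply to Class 4.1 with Class 5.1.
Every hazard class is within its rail limit and no segregation rule is violated.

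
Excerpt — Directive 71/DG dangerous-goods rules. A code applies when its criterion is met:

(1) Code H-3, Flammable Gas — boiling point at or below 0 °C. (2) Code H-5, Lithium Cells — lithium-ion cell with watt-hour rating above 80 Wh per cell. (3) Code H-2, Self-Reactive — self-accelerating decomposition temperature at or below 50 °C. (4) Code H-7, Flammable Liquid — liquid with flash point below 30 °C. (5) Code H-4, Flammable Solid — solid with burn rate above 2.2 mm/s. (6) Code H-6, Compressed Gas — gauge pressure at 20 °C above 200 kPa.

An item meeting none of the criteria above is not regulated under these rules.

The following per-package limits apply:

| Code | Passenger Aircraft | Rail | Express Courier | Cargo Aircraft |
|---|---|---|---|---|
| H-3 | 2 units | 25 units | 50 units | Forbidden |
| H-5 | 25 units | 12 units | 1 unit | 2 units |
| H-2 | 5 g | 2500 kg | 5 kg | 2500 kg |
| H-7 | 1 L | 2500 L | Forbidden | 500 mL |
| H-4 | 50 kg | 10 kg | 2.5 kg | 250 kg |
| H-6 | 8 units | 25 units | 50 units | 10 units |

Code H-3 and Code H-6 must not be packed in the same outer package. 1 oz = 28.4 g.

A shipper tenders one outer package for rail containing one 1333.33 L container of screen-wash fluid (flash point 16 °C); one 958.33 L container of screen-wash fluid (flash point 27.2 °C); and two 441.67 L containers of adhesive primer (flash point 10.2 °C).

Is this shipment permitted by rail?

The screen-wash fluid has flash point 16 °C, which is < 30 °C, so it is Code H-7 (Flammable Liquid).
With flash point 27.2 °C (< 30 °C), the screen-wash fluid falls in Code H-7.
With flash point 10.2 °C (< 30 °C), the adhesive primer falls in Code H-7.
Code H-7 net quantity: 1333.33 L + 958.33 L + (two 441.67 L containers = 883.34 L) = 3175 L.
That exceeds the Code H-7 rail limit of 2500 L.

No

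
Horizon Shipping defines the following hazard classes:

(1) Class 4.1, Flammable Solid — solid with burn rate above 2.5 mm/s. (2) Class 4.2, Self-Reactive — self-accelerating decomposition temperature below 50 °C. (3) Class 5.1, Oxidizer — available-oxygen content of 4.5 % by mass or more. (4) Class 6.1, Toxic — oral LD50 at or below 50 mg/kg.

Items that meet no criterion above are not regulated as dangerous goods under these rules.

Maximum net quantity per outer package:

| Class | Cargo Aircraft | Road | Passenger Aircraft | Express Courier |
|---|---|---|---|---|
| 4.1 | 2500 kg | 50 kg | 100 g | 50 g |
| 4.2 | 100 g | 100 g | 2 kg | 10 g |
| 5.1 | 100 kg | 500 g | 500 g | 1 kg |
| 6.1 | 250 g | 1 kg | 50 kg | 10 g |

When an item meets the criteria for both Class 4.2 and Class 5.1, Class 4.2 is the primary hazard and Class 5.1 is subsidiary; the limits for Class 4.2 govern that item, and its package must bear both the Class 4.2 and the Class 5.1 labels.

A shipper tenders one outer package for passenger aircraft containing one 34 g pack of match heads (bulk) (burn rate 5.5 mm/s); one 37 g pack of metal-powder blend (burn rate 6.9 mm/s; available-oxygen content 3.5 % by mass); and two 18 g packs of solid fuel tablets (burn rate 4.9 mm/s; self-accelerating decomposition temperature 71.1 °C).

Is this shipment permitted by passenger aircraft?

No

With burn rate 5.5 mm/s (> 2.5 mm/s), the match heads (bulk) fall in Class 4.1.
The metal-powder blend has burn rate 6.9 mm/s, which is > 2.5 mm/s, so it is Class 4.1 (Flammable Solid).
Solid fuel tablets: burn rate 4.9 mm/s > 2.5 mm/s → Class 4.1 (Flammable Solid).
Total Class 4.1: 34 g + 37 g + (two 18 g packs = 36 g) = 107 g.
107 g > 100 g (passenger aircraft limit, Class 4.1) — over the limit.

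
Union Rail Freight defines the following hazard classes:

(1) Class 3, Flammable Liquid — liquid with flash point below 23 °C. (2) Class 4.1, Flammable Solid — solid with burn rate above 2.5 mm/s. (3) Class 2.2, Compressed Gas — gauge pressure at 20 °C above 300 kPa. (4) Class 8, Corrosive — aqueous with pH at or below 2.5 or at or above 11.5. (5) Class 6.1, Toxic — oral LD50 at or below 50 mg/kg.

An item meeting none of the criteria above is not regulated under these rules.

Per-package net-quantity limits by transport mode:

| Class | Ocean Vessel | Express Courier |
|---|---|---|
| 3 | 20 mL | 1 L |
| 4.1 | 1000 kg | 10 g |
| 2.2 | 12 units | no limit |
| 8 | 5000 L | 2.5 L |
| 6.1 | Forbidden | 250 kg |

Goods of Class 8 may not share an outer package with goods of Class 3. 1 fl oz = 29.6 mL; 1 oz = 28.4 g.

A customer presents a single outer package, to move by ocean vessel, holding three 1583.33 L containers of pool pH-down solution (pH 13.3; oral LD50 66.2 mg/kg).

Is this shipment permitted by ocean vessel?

Yes

pH 13.3 meets the Class 8 criterion (Corrosive), so the pool pH-down solution is Class 8.
Class 8 quantity: three 1583.33 L containers = 4749.99 L.
4749.99 L ≤ 5000 L (ocean vessel limit, Class 8) — within limit.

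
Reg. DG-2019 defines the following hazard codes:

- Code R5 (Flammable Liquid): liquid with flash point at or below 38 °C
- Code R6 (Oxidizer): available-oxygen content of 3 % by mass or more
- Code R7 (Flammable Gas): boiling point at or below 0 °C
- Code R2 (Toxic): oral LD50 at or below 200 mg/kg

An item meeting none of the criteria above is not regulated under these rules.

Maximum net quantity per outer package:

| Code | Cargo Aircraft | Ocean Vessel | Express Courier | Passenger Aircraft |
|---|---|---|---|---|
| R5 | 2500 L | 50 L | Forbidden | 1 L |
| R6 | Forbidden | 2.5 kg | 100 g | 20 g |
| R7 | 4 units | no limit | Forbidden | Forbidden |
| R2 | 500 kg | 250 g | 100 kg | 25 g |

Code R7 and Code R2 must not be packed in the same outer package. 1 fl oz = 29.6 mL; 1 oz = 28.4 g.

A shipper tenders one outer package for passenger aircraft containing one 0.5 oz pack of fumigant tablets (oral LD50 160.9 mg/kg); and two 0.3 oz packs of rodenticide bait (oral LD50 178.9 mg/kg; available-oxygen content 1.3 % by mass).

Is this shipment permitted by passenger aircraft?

No

Fumigant tablets: oral LD50 160.9 mg/kg ≤ 200 mg/kg → Code R2 (Toxic).
Oral LD50 178.9 mg/kg meets the Code R2 criterion (Toxic), so the rodenticide bait is Code R2.
Code R2 net quantity: (one 0.5 oz pack = 14.2 g) + (two 0.3 oz packs = 17.04 g) = 31.24 g.
31.24 g > 25 g (passenger aircraft limit, Code R2) — over the limit.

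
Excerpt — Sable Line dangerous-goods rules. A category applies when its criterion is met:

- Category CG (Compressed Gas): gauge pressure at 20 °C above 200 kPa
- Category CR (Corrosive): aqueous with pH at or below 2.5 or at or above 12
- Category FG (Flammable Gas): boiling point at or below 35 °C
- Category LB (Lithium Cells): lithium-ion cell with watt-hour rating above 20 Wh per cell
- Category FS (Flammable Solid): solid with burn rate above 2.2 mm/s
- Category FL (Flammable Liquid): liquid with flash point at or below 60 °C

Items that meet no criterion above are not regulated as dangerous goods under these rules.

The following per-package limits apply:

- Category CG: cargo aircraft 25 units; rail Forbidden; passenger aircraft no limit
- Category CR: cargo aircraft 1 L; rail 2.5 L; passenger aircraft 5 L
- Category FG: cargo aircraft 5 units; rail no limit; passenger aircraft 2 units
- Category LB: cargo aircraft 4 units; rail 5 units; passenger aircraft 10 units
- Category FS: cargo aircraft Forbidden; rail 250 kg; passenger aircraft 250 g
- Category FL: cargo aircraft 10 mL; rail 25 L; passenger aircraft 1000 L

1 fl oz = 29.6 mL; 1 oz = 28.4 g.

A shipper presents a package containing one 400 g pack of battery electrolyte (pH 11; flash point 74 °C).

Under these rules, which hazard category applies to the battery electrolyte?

Not regulated

pH 11 is between 2.5 and 12, so Category CR does not apply.
flash point 74 °C is not below 60 °C, so Category FL does not apply.
No criterion is met, so the item is not regulated.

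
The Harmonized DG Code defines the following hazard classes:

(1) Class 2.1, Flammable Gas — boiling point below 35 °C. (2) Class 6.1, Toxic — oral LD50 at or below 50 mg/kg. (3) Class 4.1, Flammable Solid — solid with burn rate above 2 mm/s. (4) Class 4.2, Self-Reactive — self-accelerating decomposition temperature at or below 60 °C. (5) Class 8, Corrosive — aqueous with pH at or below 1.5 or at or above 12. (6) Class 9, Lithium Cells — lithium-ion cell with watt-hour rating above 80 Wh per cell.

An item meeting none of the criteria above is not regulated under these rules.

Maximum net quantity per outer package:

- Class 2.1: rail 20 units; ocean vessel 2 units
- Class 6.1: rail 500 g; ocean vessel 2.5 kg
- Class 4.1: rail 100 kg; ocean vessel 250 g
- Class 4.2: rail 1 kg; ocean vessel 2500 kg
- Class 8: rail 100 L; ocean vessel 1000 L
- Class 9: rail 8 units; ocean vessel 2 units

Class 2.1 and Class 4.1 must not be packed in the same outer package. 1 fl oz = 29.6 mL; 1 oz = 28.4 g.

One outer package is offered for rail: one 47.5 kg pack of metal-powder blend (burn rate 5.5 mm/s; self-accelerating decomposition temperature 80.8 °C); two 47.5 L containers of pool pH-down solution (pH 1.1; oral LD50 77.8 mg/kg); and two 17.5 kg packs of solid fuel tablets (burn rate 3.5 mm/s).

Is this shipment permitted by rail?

Yes

Burn rate 5.5 mm/s meets the Class 4.1 criterion (Flammable Solid), so the metal-powder blend is Class 4.1.
The pool pH-down solution has pH 1.1, which is ≤ 1.5, so it is Class 8 (Corrosive).
Burn rate 3.5 mm/s meets the Class 4.1 criterion (Flammable Solid), so the solid fuel tablets are Class 4.1.
Total Class 4.1: 47.5 kg + (two 17.5 kg packs = 35 kg) = 82.5 kg.
That is within the Class 4.1 rail limit of 100 kg.
Class 8 quantity: two 47.5 L containers = 95 L.
That is within the Class 8 rail limit of 100 L.
The segregation rule (Class 2.1 with Class 4.1) does not apply to Class 4.1 with Class 8.
Every hazard class is within its rail limit and no segregation rule is violated.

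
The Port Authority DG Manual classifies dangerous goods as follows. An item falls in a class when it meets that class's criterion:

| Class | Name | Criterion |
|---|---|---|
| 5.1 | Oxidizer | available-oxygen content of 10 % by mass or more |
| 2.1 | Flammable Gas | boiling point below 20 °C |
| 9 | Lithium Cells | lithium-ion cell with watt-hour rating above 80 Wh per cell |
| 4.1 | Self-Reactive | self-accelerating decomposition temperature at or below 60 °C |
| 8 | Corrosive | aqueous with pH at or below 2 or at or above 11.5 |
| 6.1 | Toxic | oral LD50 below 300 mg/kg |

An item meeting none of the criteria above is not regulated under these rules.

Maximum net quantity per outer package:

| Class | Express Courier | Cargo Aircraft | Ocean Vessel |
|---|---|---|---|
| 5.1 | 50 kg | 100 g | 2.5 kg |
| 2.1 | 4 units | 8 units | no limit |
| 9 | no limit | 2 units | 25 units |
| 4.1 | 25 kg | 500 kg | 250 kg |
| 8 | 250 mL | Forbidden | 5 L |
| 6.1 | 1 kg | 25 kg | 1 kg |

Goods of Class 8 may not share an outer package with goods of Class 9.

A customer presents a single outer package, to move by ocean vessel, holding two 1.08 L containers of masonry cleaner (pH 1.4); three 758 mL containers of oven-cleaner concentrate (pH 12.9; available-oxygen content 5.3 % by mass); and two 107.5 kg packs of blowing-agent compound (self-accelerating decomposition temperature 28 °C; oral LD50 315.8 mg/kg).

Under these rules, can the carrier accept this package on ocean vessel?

The masonry cleaner has pH 1.4, which is ≤ 2, so it is Class 8 (Corrosive).
Oven-cleaner concentrate: pH 12.9 ≥ 11.5 → Class 8 (Corrosive).
Blowing-agent compound: self-accelerating decomposition temperature 28 °C ≤ 60 °C → Class 4.1 (Self-Reactive).
Total Class 8: (two 1.08 L containers = 2.16 L) + (three 758 mL containers = 2.274 L) = 4.434 L.
That is within the Class 8 ocean vessel limit of 5 L.
Class 4.1 quantity: two 107.5 kg packs = 215 kg.
215 kg is within the ocean vessel limit of 250 kg for Class 4.1.
The segregation rule (Class 8 with Class 9) does not apply to Class 8 with Class 4.1.
Every hazard class is within its ocean vessel limit and no segregation rule is violated.

Yes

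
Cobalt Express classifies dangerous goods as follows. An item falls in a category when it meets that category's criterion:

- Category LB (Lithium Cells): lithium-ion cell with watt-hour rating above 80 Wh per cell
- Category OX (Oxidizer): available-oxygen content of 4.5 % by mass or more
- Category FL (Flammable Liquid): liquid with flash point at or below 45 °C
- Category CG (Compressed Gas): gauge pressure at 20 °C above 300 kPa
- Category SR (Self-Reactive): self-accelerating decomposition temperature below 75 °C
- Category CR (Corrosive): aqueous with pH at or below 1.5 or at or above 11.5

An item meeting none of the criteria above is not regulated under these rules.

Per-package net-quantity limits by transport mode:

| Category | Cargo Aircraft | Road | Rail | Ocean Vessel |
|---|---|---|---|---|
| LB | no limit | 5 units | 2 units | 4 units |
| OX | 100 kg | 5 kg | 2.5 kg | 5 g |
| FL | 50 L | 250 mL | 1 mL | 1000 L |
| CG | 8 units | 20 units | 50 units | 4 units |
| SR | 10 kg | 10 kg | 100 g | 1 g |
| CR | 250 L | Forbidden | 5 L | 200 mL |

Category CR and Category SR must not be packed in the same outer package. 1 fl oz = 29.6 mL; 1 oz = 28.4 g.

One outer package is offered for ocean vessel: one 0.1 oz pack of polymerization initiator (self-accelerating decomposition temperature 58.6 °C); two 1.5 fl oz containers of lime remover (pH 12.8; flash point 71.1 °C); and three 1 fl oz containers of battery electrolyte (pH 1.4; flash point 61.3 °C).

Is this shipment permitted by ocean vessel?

Polymerization initiator: self-accelerating decomposition temperature 58.6 °C < 75 °C → Category SR (Self-Reactive).
pH 12.8 meets the Category CR criterion (Corrosive), so the lime remover is Category CR.
Battery electrolyte: pH 1.4 ≤ 1.5 → Category CR (Corrosive).
Total Category CR: (two 1.5 fl oz containers = 88.8 mL) + (three 1 fl oz containers = 88.8 mL) = 177.6 mL.
177.6 mL is within the ocean vessel limit of 200 mL for Category CR.
Category SR quantity: one 0.1 oz pack = 2.84 g.
2.84 g > 1 g (ocean vessel limit, Category SR) — over the limit.
Category CR and Category SR may not share an outer package.

No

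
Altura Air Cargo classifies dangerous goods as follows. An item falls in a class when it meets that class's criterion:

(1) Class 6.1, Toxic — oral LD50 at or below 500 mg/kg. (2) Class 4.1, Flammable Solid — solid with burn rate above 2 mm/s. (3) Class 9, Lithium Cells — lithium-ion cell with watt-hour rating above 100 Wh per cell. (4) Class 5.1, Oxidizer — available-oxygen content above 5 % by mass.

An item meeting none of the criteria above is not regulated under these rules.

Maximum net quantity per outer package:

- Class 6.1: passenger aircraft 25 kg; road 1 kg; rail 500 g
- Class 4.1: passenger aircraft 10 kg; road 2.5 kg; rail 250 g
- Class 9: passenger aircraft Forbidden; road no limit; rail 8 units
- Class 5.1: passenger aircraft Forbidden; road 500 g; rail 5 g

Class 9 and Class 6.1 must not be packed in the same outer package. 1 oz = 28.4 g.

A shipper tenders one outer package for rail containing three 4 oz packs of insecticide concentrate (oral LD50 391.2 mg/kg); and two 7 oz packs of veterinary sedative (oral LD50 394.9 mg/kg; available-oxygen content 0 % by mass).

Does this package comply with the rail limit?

No

Oral LD50 391.2 mg/kg meets the Class 6.1 criterion (Toxic), so the insecticide concentrate is Class 6.1.
The veterinary sedative has oral LD50 394.9 mg/kg, which is ≤ 500 mg/kg, so it is Class 6.1 (Toxic).
Total Class 6.1: (three 4 oz packs = 340.8 g) + (two 7 oz packs = 397.6 g) = 738.4 g.
738.4 g > 500 g (rail limit, Class 6.1) — over the limit.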